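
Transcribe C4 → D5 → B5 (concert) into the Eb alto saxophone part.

A4 B5 G#6

Written C4 sounds as Eb3 on the Eb alto saxophone, so concert pitches are written a major sixth up.
C4 to A4
D5 to B5
B5 to G#6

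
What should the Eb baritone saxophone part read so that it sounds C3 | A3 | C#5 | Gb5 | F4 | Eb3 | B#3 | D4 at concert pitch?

A4 F#5 A#6 Eb7 D6 C5 G##5 B5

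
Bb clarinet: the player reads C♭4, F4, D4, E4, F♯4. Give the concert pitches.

Written C4 on the Bb clarinet sounds as Bb3, a major second lower; apply that shift to every note.
Cb4 gives Bbb3
F4 gives Eb4
D4 gives C4
E4 gives D4
F#4 gives E4

Bbb3 Eb4 C4 D4 E4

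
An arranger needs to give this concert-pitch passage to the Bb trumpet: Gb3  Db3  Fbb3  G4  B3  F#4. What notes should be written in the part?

Written C4 sounds as Bb3 on the Bb trumpet, so concert pitches are written a major second up.
Gb3 → Ab3
Db3 → Eb3
Fbb3 → Gbb3
G4 → A4
B3 → C#4
F#4 → G#4

Ab3 Eb3 Gbb3 A4 C#4 G#4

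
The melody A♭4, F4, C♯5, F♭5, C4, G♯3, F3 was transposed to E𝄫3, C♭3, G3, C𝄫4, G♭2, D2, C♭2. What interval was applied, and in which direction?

From Ab4 to Ebb3 is 11 letter names — an eleventh of some quality.
Ebb3 to Ab4 is 18 semitones, which makes it an augmented eleventh; the second version is lower, so the direction is down.
Checking another pair — F3 → Cb2 — gives the same interval.

down an augmented eleventh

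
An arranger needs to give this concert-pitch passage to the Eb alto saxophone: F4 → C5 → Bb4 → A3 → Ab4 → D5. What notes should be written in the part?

The Eb alto saxophone sounds a major sixth below written, so the written part must be a major sixth above concert — transpose each note up.
F4 -> D5
C5 -> A5
Bb4 -> G5
A3 -> F#4
Ab4 -> F5
D5 -> B5

D5 A5 G5 F#4 F5 B5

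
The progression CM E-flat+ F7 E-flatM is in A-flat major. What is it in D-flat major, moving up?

FM Ab+ Bb7 AbM

A-flat major up to D-flat major is a perfect fourth; each chord root moves by that interval while the quality stays the same.
CM: root C up a perfect fourth → F, giving FM.
E-flat+: root E-flat up a perfect fourth → Ab, giving Ab+.
F7: root F up a perfect fourth → Bb, giving Bb7.
E-flatM: root E-flat up a perfect fourth → Ab, giving AbM.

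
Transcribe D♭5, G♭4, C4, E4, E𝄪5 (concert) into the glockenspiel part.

Written C4 sounds as C6 on the glockenspiel, so concert pitches are written a perfect fifteenth down.
Db5 gives Db3
Gb4 gives Gb2
C4 gives C2
E4 gives E2
E##5 gives E##3

Db3 Gb2 C2 E2 E##3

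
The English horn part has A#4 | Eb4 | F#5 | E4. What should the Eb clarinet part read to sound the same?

First find concert pitch: the English horn sounds a perfect fifth below written, so A#4 Eb4 F#5 E4 sounds D#4 Ab3 B4 A3.
Then write for Eb clarinet: it sounds a minor third above written, so the part must be a minor third below concert.
D#4 → B#3
Ab3 → F3
B4 → G#4
A3 → F#3

B#3 F3 G#4 F#3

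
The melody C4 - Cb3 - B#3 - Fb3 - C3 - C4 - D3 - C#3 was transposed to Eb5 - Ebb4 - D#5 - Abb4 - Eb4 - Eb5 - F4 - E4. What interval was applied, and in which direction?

up a minor tenth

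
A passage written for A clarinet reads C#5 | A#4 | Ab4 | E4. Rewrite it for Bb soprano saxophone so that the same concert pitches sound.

First find concert pitch: the A clarinet sounds a minor third below written, so C#5 A#4 Ab4 E4 sounds A#4 F##4 F4 C#4.
Then write for Bb soprano saxophone: it sounds a major second below written, so the part must be a major second above concert.
A#4 → B#4
F##4 → G##4
F4 → G4
C#4 → D#4

B#4 G##4 G4 D#4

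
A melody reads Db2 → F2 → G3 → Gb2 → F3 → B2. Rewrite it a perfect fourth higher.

Db2 to Gb2
F2 to Bb2
G3 to C4
Gb2 to Cb3
F3 to Bb3
B2 to E3

Gb2 Bb2 C4 Cb3 Bb3 E3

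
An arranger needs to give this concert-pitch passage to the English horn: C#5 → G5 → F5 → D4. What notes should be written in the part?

Written C4 sounds as F3 on the English horn, so concert pitches are written a perfect fifth up.
C#5 becomes G#5
G5 becomes D6
F5 becomes C6
D4 becomes A4

G#5 D6 C6 A4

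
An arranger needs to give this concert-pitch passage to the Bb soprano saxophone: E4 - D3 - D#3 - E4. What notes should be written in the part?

Written C4 sounds as Bb3 on the Bb soprano saxophone, so concert pitches are written a major second up.
E4 gives F#4
D3 gives E3
D#3 gives E#3
E4 gives F#4

F#4 E3 E#3 F#4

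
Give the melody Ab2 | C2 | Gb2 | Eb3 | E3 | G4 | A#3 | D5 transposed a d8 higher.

Abb3 Cb3 Gbb3 Ebb4 Eb4 Gb5 A4 Db6

Ab2 to Abb3
C2 to Cb3
Gb2 to Gbb3
Eb3 to Ebb4
E3 to Eb4
G4 to Gb5
A#3 to A4
D5 to Db6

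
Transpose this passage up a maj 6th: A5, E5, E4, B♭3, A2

A5: a sixth up reaches F, and 9 semitones makes it F#6.
E5 up a major sixth is C#6.
A major sixth up from E4 gives C#5.
A major sixth up from Bb3 gives G4.
A major sixth up from A2 gives F#3.

F#6 C#6 C#5 G4 F#3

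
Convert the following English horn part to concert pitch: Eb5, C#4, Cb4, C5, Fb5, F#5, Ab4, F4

Ab4 F#3 Fb3 F4 Bbb4 B4 Db4 Bb3

Written C4 on the English horn sounds as F3, a perfect fifth lower; apply that shift to every note.
Eb5 becomes Ab4
C#4 becomes F#3
Cb4 becomes Fb3
C5 becomes F4
Fb5 becomes Bbb4
F#5 becomes B4
Ab4 becomes Db4
F4 becomes Bb3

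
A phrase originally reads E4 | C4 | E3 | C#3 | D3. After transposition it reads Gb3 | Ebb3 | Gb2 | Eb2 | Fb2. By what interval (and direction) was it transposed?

down an augmented sixth

From E4 to Gb3 is 6 letter names — a sixth of some quality.
Gb3 to E4 is 10 semitones, which makes it an augmented sixth; the second version is lower, so the direction is down.
Checking another pair — D3 → Fb2 — gives the same interval.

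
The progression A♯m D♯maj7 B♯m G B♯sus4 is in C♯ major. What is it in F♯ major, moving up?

C♯ major up to F♯ major is a perfect fourth; each chord root moves by that interval while the quality stays the same.
A♯m: root A♯ up a perfect fourth → D#, giving D#m.
D♯maj7: root D♯ up a perfect fourth → G#, giving G#maj7.
B♯m: root B♯ up a perfect fourth → E#, giving E#m.
G: root G up a perfect fourth → C, giving C.
B♯sus4: root B♯ up a perfect fourth → E#, giving E#sus4.

D#m G#maj7 E#m C E#sus4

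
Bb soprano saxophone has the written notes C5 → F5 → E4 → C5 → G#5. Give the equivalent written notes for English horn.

F5 Bb5 A4 F5 C#6

First find concert pitch: the Bb soprano saxophone sounds a major second below written, so C5 F5 E4 C5 G#5 sounds Bb4 Eb5 D4 Bb4 F#5.
Then write for English horn: it sounds a perfect fifth below written, so the part must be a perfect fifth above concert.
Bb4 → F5
Eb5 → Bb5
D4 → A4
Bb4 → F5
F#5 → C#6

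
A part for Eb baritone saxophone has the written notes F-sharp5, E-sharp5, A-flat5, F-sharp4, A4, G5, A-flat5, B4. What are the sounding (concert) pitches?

Written C4 on the Eb baritone saxophone sounds as Eb2, a major thirteenth lower; apply that shift to every note.
F#5 → A3
E#5 → G#3
Ab5 → Cb4
F#4 → A2
A4 → C3
G5 → Bb3
Ab5 → Cb4
B4 → D3

A3 G#3 Cb4 A2 C3 Bb3 Cb4 D3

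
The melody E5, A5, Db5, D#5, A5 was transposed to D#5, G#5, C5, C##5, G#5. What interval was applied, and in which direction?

down a minor second

From E5 to D#5 is 2 letter names — a second of some quality.
D#5 to E5 is 1 semitone, which makes it a minor second; the second version is lower, so the direction is down.
Checking another pair — A5 → G#5 — gives the same interval.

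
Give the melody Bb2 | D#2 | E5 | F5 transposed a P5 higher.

F3 A#2 B5 C6

Bb2 -> F3
D#2 -> A#2
E5 -> B5
F5 -> C6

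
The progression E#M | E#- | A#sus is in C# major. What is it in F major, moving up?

C# major up to F major is a diminished fourth; each chord root moves by that interval while the quality stays the same.
E#M: root E# up a diminished fourth → A, giving AM.
E#-: root E# up a diminished fourth → A, giving A-.
A#sus: root A# up a diminished fourth → D, giving Dsus.

AM A- Dsus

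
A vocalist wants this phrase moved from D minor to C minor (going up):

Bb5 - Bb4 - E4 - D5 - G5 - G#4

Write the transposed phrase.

Ab6 Ab5 D5 C6 F6 F#5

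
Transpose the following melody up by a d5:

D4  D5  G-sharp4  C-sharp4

Ab4 Ab5 D5 G4

D4 → Ab4
D5 → Ab5
G#4 → D5
C#4 → G4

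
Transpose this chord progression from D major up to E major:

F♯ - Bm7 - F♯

G# C#m7 G#

D major up to E major is a major second; each chord root moves by that interval while the quality stays the same.
F♯: root F♯ up a major second → G#, giving G#.
Bm7: root B up a major second → C#, giving C#m7.
F♯: root F♯ up a major second → G#, giving G#.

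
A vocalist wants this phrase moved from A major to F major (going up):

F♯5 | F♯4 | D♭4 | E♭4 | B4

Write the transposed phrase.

D6 D5 Bbb4 Cb5 G5

From A up to F is a minor sixth; apply that to each pitch.
F#5 to D6
F#4 to D5
Db4 to Bbb4
Eb4 to Cb5
B4 to G5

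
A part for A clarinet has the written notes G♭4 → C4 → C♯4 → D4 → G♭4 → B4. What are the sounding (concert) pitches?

Eb4 A3 A#3 B3 Eb4 G#4

Written C4 on the A clarinet sounds as A3, a minor third lower; apply that shift to every note.
Gb4 gives Eb4
C4 gives A3
C#4 gives A#3
D4 gives B3
Gb4 gives Eb4
B4 gives G#4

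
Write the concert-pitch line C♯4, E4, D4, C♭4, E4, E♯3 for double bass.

The double bass sounds a perfect octave below written, so the written part must be a perfect octave above concert — transpose each note up.
C#4 becomes C#5
E4 becomes E5
D4 becomes D5
Cb4 becomes Cb5
E4 becomes E5
E#3 becomes E#4

C#5 E5 D5 Cb5 E5 E#4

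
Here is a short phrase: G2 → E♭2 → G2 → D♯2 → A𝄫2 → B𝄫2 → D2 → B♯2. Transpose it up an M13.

E4 C4 E4 B#3 Fb4 Gb4 B3 G##4

G2 to E4
Eb2 to C4
G2 to E4
D#2 to B#3
Abb2 to Fb4
Bbb2 to Gb4
D2 to B3
B#2 to G##4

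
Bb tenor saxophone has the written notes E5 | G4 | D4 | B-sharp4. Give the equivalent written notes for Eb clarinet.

First find concert pitch: the Bb tenor saxophone sounds a major ninth below written, so E5 G4 D4 B-sharp4 sounds D4 F3 C3 A#3.
Then write for Eb clarinet: it sounds a minor third above written, so the part must be a minor third below concert.
D4 → B3
F3 → D3
C3 → A2
A#3 → F##3

B3 D3 A2 F##3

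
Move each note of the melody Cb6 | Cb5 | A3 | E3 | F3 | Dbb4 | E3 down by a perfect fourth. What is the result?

Cb6 gives Gb5
Cb5 gives Gb4
A3 gives E3
E3 gives B2
F3 gives C3
Dbb4 gives Abb3
E3 gives B2

Gb5 Gb4 E3 B2 C3 Abb3 B2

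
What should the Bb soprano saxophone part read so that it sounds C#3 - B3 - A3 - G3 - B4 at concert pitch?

Written C4 sounds as Bb3 on the Bb soprano saxophone, so concert pitches are written a major second up.
C#3 to D#3
B3 to C#4
A3 to B3
G3 to A3
B4 to C#5

D#3 C#4 B3 A3 C#5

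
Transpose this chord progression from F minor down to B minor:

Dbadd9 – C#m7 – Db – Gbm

Gadd9 F##m7 G Cm

F minor down to B minor is a diminished fifth; each chord root moves by that interval while the quality stays the same.
Dbadd9: root Db down a diminished fifth → G, giving Gadd9.
C#m7: root C# down a diminished fifth → F##, giving F##m7.
Db: root Db down a diminished fifth → G, giving G.
Gbm: root Gb down a diminished fifth → C, giving Cm.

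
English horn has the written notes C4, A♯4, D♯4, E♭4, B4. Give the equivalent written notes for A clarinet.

First find concert pitch: the English horn sounds a perfect fifth below written, so C4 A♯4 D♯4 E♭4 B4 sounds F3 D#4 G#3 Ab3 E4.
Then write for A clarinet: it sounds a minor third below written, so the part must be a minor third above concert.
F3 → Ab3
D#4 → F#4
G#3 → B3
Ab3 → Cb4
E4 → G4

Ab3 F#4 B3 Cb4 G4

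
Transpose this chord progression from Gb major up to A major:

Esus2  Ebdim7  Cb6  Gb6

Gb major up to A major is an augmented second; each chord root moves by that interval while the quality stays the same.
Esus2: root E up an augmented second → F##, giving F##sus2.
Ebdim7: root Eb up an augmented second → F#, giving F#dim7.
Cb6: root Cb up an augmented second → D, giving D6.
Gb6: root Gb up an augmented second → A, giving A6.

F##sus2 F#dim7 D6 A6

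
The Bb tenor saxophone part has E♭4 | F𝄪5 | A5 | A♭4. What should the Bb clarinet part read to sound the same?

Eb3 F##4 A4 Ab3

First find concert pitch: the Bb tenor saxophone sounds a major ninth below written, so E♭4 F𝄪5 A5 A♭4 sounds Db3 E#4 G4 Gb3.
Then write for Bb clarinet: it sounds a major second below written, so the part must be a major second above concert.
Db3 → Eb3
E#4 → F##4
G4 → A4
Gb3 → Ab3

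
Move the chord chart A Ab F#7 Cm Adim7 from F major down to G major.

F major down to G major is a minor seventh; each chord root moves by that interval while the quality stays the same.
A: root A down a minor seventh → B, giving B.
Ab: root Ab down a minor seventh → Bb, giving Bb.
F#7: root F# down a minor seventh → G#, giving G#7.
Cm: root C down a minor seventh → D, giving Dm.
Adim7: root A down a minor seventh → B, giving Bdim7.

B Bb G#7 Dm Bdim7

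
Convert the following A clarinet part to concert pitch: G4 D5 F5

E4 B4 D5

The A clarinet sounds a minor third below written, so transpose each written note down a minor third.
G4 -> E4
D5 -> B4
F5 -> D5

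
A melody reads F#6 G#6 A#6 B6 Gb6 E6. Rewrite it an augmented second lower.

Eb6 F6 G6 Ab6 Fbb6 Db6

F#6 down an augmented second is Eb6.
G#6: a second down reaches F, and 3 semitones makes it F6.
A#6: a second down reaches G, and 3 semitones makes it G6.
B6 down an augmented second is Ab6.
An augmented second down from Gb6 gives Fbb6.
An augmented second down from E6 gives Db6.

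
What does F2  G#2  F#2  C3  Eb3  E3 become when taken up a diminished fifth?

Cb3 D3 C3 Gb3 Bbb3 Bb3

A diminished fifth up from F2 gives Cb3.
G#2: a fifth up reaches D, and 6 semitones makes it D3.
F#2 up a diminished fifth is C3.
C3 up a diminished fifth is Gb3.
A diminished fifth up from Eb3 gives Bbb3.
A diminished fifth up from E3 gives Bb3.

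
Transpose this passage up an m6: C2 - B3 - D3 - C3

A minor sixth up from C2 gives Ab2.
B3 up a minor sixth is G4.
D3: a sixth up reaches B, and 8 semitones makes it Bb3.
C3: a sixth up reaches A, and 8 semitones makes it Ab3.

Ab2 G4 Bb3 Ab3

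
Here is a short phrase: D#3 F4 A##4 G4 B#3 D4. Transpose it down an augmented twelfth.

G1 Bbb2 D#3 Cb3 E2 Gb2

D#3 down an augmented twelfth is G1.
F4 down an augmented twelfth is Bbb2.
An augmented twelfth down from A##4 gives D#3.
G4 down an augmented twelfth is Cb3.
B#3 down an augmented twelfth is E2.
D4: a twelfth down reaches G, and 20 semitones makes it Gb2.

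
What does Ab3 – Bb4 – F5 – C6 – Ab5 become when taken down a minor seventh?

Bb2 C4 G4 D5 Bb4

Ab3 down a minor seventh is Bb2.
Bb4: a seventh down reaches C, and 10 semitones makes it C4.
A minor seventh down from F5 gives G4.
C6: a seventh down reaches D, and 10 semitones makes it D5.
Ab5: a seventh down reaches B, and 10 semitones makes it Bb4.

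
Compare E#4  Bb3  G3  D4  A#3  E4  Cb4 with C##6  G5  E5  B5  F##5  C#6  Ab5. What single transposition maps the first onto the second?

up a major thirteenth

From E#4 to C##6 is 13 letter names — a thirteenth of some quality.
E#4 to C##6 is 21 semitones, which makes it a major thirteenth; the second version is higher, so the direction is up.
Checking another pair — Cb4 → Ab5 — gives the same interval.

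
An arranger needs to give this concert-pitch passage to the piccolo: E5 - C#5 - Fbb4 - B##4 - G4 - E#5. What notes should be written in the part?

E4 C#4 Fbb3 B##3 G3 E#4

Written C4 sounds as C5 on the piccolo, so concert pitches are written a perfect octave down.
E5 becomes E4
C#5 becomes C#4
Fbb4 becomes Fbb3
B##4 becomes B##3
G4 becomes G3
E#5 becomes E#4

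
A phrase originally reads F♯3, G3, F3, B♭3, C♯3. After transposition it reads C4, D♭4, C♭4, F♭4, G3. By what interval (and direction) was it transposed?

up a diminished fifth

From F#3 to C4 is 5 letter names — a fifth of some quality.
F#3 to C4 is 6 semitones, which makes it a diminished fifth; the second version is higher, so the direction is up.
Checking another pair — C#3 → G3 — gives the same interval.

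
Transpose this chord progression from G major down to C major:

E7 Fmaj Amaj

A7 Bbmaj Dmaj

G major down to C major is a perfect fifth; each chord root moves by that interval while the quality stays the same.
E7: root E down a perfect fifth → A, giving A7.
Fmaj: root F down a perfect fifth → Bb, giving Bbmaj.
Amaj: root A down a perfect fifth → D, giving Dmaj.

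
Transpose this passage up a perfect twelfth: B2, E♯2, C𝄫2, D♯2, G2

F#4 B#3 Gbb3 A#3 D4

B2 gives F#4
E#2 gives B#3
Cbb2 gives Gbb3
D#2 gives A#3
G2 gives D4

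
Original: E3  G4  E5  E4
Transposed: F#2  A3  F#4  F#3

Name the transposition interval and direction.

Take the first pair: E3 → F#2. E to F spans 7 letter names, so the interval is some kind of seventh.
F#2 to E3 is 10 semitones, which makes it a minor seventh; the second version is lower, so the direction is down.
Checking another pair — E4 → F#3 — gives the same interval.

down a minor seventh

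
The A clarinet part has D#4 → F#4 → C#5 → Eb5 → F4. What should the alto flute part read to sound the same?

First find concert pitch: the A clarinet sounds a minor third below written, so D#4 F#4 C#5 Eb5 F4 sounds B#3 D#4 A#4 C5 D4.
Then write for alto flute: it sounds a perfect fourth below written, so the part must be a perfect fourth above concert.
B#3 → E#4
D#4 → G#4
A#4 → D#5
C5 → F5
D4 → G4

E#4 G#4 D#5 F5 G4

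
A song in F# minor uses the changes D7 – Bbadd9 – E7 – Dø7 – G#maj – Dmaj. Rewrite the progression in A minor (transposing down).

F7 Dbadd9 G7 Fø7 Bmaj Fmaj

F# minor down to A minor is a major sixth; each chord root moves by that interval while the quality stays the same.
D7: root D down a major sixth → F, giving F7.
Bbadd9: root Bb down a major sixth → Db, giving Dbadd9.
E7: root E down a major sixth → G, giving G7.
Dø7: root D down a major sixth → F, giving Fø7.
G#maj: root G# down a major sixth → B, giving Bmaj.
Dmaj: root D down a major sixth → F, giving Fmaj.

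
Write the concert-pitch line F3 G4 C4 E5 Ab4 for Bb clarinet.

The Bb clarinet sounds a major second below written, so the written part must be a major second above concert — transpose each note up.
F3 to G3
G4 to A4
C4 to D4
E5 to F#5
Ab4 to Bb4

G3 A4 D4 F#5 Bb4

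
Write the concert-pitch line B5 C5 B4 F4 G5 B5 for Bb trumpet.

C#6 D5 C#5 G4 A5 C#6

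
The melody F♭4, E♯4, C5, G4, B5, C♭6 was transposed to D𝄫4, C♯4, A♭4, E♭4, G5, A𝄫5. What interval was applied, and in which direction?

down a major third

Take the first pair: Fb4 → Dbb4. F to D spans 3 letter names, so the interval is some kind of third.
Dbb4 to Fb4 is 4 semitones, which makes it a major third; the second version is lower, so the direction is down.
Checking another pair — Cb6 → Abb5 — gives the same interval.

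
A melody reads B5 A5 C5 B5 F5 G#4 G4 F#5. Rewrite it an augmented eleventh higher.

E#7 D#7 F#6 E#7 B6 C##6 C#6 B#6

B5 -> E#7
A5 -> D#7
C5 -> F#6
B5 -> E#7
F5 -> B6
G#4 -> C##6
G4 -> C#6
F#5 -> B#6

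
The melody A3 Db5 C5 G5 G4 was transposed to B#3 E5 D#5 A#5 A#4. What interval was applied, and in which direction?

Take the first pair: A3 → B#3. A to B spans 2 letter names, so the interval is some kind of second.
A3 to B#3 is 3 semitones, which makes it an augmented second; the second version is higher, so the direction is up.
Checking another pair — G4 → A#4 — gives the same interval.

up an augmented second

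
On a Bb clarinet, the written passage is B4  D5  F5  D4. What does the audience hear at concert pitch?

The Bb clarinet sounds a major second below written, so transpose each written note down a major second.
B4 becomes A4
D5 becomes C5
F5 becomes Eb5
D4 becomes C4

A4 C5 Eb5 C4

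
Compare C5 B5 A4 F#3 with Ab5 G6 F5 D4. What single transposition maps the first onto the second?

up a minor sixth

Take the first pair: C5 → Ab5. C to A spans 6 letter names, so the interval is some kind of sixth.
C5 to Ab5 is 8 semitones, which makes it a minor sixth; the second version is higher, so the direction is up.
Checking another pair — F#3 → D4 — gives the same interval.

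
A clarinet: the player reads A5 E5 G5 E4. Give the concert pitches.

F#5 C#5 E5 C#4

Written C4 on the A clarinet sounds as A3, a minor third lower; apply that shift to every note.
A5 → F#5
E5 → C#5
G5 → E5
E4 → C#4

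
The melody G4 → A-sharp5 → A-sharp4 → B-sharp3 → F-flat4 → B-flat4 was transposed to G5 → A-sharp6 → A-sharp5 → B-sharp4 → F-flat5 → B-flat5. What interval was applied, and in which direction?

Take the first pair: G4 → G5. G to G spans 8 letter names, so the interval is some kind of octave.
G4 to G5 is 12 semitones, which makes it a perfect octave; the second version is higher, so the direction is up.
Checking another pair — Bb4 → Bb5 — gives the same interval.

up a perfect octave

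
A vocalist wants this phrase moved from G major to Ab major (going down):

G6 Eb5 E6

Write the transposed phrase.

G major to Ab major down is a major seventh, so every note moves down by that interval.
G6 -> Ab5
Eb5 -> Fb4
E6 -> F5

Ab5 Fb4 F5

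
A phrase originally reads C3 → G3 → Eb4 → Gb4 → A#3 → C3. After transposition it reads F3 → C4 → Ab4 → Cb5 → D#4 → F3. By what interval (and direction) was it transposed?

Take the first pair: C3 → F3. C to F spans 4 letter names, so the interval is some kind of fourth.
C3 to F3 is 5 semitones, which makes it a perfect fourth; the second version is higher, so the direction is up.
Checking another pair — C3 → F3 — gives the same interval.

up a perfect fourth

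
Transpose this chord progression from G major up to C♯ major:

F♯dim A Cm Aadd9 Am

B#dim D# F#m D#add9 D#m

G major up to C♯ major is an augmented fourth; each chord root moves by that interval while the quality stays the same.
F♯dim: root F♯ up an augmented fourth → B#, giving B#dim.
A: root A up an augmented fourth → D#, giving D#.
Cm: root C up an augmented fourth → F#, giving F#m.
Aadd9: root A up an augmented fourth → D#, giving D#add9.
Am: root A up an augmented fourth → D#, giving D#m.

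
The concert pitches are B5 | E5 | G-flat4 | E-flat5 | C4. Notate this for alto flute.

Written C4 sounds as G3 on the alto flute, so concert pitches are written a perfect fourth up.
B5 to E6
E5 to A5
Gb4 to Cb5
Eb5 to Ab5
C4 to F4

E6 A5 Cb5 Ab5 F4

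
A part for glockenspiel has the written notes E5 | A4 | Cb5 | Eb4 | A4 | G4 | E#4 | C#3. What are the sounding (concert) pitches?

E7 A6 Cb7 Eb6 A6 G6 E#6 C#5

Written C4 on the glockenspiel sounds as C6, a perfect fifteenth higher; apply that shift to every note.
E5 to E7
A4 to A6
Cb5 to Cb7
Eb4 to Eb6
A4 to A6
G4 to G6
E#4 to E#6
C#3 to C#5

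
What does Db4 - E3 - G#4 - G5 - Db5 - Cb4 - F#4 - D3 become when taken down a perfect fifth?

Gb3 A2 C#4 C5 Gb4 Fb3 B3 G2

A perfect fifth down from Db4 gives Gb3.
E3: a fifth down reaches A, and 7 semitones makes it A2.
A perfect fifth down from G#4 gives C#4.
G5 down a perfect fifth is C5.
A perfect fifth down from Db5 gives Gb4.
Cb4 down a perfect fifth is Fb3.
A perfect fifth down from F#4 gives B3.
D3: a fifth down reaches G, and 7 semitones makes it G2.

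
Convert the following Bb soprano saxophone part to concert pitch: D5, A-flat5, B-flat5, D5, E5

C5 Gb5 Ab5 C5 D5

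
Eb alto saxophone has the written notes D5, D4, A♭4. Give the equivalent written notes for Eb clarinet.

First find concert pitch: the Eb alto saxophone sounds a major sixth below written, so D5 D4 A♭4 sounds F4 F3 Cb4.
Then write for Eb clarinet: it sounds a minor third above written, so the part must be a minor third below concert.
F4 → D4
F3 → D3
Cb4 → Ab3

D4 D3 Ab3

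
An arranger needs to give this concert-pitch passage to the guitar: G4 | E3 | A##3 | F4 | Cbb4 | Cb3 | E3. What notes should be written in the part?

G5 E4 A##4 F5 Cbb5 Cb4 E4

Written C4 sounds as C3 on the guitar, so concert pitches are written a perfect octave up.
G4 gives G5
E3 gives E4
A##3 gives A##4
F4 gives F5
Cbb4 gives Cbb5
Cb3 gives Cb4
E3 gives E4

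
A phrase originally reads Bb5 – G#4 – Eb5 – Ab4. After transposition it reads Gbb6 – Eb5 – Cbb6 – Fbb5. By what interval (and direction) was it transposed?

Take the first pair: Bb5 → Gbb6. B to G spans 6 letter names, so the interval is some kind of sixth.
Bb5 to Gbb6 is 7 semitones, which makes it a diminished sixth; the second version is higher, so the direction is up.
Checking another pair — Ab4 → Fbb5 — gives the same interval.

up a diminished sixth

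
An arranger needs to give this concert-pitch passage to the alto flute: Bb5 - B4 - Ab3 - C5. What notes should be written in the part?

Eb6 E5 Db4 F5

Written C4 sounds as G3 on the alto flute, so concert pitches are written a perfect fourth up.
Bb5 -> Eb6
B4 -> E5
Ab3 -> Db4
C5 -> F5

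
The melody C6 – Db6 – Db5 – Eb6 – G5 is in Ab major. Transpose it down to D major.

From Ab down to D is a diminished fifth; apply that to each pitch.
C6 → F#5
Db6 → G5
Db5 → G4
Eb6 → A5
G5 → C#5

F#5 G5 G4 A5 C#5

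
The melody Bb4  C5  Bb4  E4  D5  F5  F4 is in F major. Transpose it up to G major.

C5 D5 C5 F#4 E5 G5 G4

F major to G major up is a major second, so every note moves up by that interval.
Bb4 to C5
C5 to D5
Bb4 to C5
E4 to F#4
D5 to E5
F5 to G5
F4 to G4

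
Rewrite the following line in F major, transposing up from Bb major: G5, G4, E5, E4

D6 D5 B5 B4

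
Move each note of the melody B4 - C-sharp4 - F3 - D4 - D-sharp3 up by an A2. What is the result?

C##5 D##4 G#3 E#4 E##3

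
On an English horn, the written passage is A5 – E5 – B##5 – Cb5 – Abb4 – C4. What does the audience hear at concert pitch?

D5 A4 E##5 Fb4 Dbb4 F3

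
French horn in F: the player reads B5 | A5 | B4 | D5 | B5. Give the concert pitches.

E5 D5 E4 G4 E5

Written C4 on the French horn in F sounds as F3, a perfect fifth lower; apply that shift to every note.
B5 gives E5
A5 gives D5
B4 gives E4
D5 gives G4
B5 gives E5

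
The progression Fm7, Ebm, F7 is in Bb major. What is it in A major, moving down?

Em7 Dm E7

Bb major down to A major is a minor second; each chord root moves by that interval while the quality stays the same.
Fm7: root F down a minor second → E, giving Em7.
Ebm: root Eb down a minor second → D, giving Dm.
F7: root F down a minor second → E, giving E7.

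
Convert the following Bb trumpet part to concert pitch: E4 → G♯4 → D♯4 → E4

D4 F#4 C#4 D4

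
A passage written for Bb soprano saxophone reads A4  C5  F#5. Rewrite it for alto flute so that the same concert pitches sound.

C5 Eb5 A5

First find concert pitch: the Bb soprano saxophone sounds a major second below written, so A4 C5 F#5 sounds G4 Bb4 E5.
Then write for alto flute: it sounds a perfect fourth below written, so the part must be a perfect fourth above concert.
G4 → C5
Bb4 → Eb5
E5 → A5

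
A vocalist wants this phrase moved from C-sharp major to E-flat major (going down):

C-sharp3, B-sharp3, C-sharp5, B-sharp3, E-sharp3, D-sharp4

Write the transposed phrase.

Eb2 D3 Eb4 D3 G2 F3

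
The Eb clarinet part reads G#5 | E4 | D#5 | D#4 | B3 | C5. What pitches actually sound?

B5 G4 F#5 F#4 D4 Eb5

The Eb clarinet sounds a minor third above written, so transpose each written note up a minor third.
G#5 → B5
E4 → G4
D#5 → F#5
D#4 → F#4
B3 → D4
C5 → Eb5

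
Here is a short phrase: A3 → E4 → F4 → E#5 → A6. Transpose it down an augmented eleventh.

A3 becomes Eb2
E4 becomes Bb2
F4 becomes Cb3
E#5 becomes B3
A6 becomes Eb5

Eb2 Bb2 Cb3 B3 Eb5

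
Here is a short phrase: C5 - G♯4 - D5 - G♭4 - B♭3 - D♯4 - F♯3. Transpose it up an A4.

F#5 C##5 G#5 C5 E4 G##4 B#3

C5 becomes F#5
G#4 becomes C##5
D5 becomes G#5
Gb4 becomes C5
Bb3 becomes E4
D#4 becomes G##4
F#3 becomes B#3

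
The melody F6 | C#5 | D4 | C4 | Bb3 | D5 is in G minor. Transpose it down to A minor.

From G down to A is a minor seventh; apply that to each pitch.
F6 -> G5
C#5 -> D#4
D4 -> E3
C4 -> D3
Bb3 -> C3
D5 -> E4

G5 D#4 E3 D3 C3 E4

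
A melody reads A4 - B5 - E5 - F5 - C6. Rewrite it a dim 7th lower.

B#3 C##5 F##4 G#4 D#5

A4: a seventh down reaches B, and 9 semitones makes it B#3.
A diminished seventh down from B5 gives C##5.
E5: a seventh down reaches F, and 9 semitones makes it F##4.
F5 down a diminished seventh is G#4.
C6: a seventh down reaches D, and 9 semitones makes it D#5.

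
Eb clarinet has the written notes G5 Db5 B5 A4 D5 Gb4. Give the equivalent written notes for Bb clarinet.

C6 Gb5 E6 D5 G5 Cb5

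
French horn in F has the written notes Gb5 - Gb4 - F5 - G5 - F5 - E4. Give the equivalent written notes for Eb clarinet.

Ab4 Ab3 G4 A4 G4 F#3

First find concert pitch: the French horn in F sounds a perfect fifth below written, so Gb5 Gb4 F5 G5 F5 E4 sounds Cb5 Cb4 Bb4 C5 Bb4 A3.
Then write for Eb clarinet: it sounds a minor third above written, so the part must be a minor third below concert.
Cb5 → Ab4
Cb4 → Ab3
Bb4 → G4
C5 → A4
Bb4 → G4
A3 → F#3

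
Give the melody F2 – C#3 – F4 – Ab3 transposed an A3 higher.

A#2 E##3 A#4 C#4

An augmented third up from F2 gives A#2.
C#3: a third up reaches E, and 5 semitones makes it E##3.
An augmented third up from F4 gives A#4.
Ab3: a third up reaches C, and 5 semitones makes it C#4.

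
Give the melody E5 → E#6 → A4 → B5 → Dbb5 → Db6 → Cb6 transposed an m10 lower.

E5 down a minor tenth is C#4.
E#6: a tenth down reaches C, and 15 semitones makes it C##5.
A4 down a minor tenth is F#3.
B5 down a minor tenth is G#4.
A minor tenth down from Dbb5 gives Bbb3.
Db6: a tenth down reaches B, and 15 semitones makes it Bb4.
Cb6: a tenth down reaches A, and 15 semitones makes it Ab4.

C#4 C##5 F#3 G#4 Bbb3 Bb4 Ab4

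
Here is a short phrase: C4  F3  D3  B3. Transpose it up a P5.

C4 → G4
F3 → C4
D3 → A3
B3 → F#4

G4 C4 A3 F#4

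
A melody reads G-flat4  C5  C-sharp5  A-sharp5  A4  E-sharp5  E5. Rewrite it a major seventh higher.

Gb4: a seventh up reaches F, and 11 semitones makes it F5.
C5: a seventh up reaches B, and 11 semitones makes it B5.
C#5 up a major seventh is B#5.
A#5: a seventh up reaches G, and 11 semitones makes it G##6.
A4: a seventh up reaches G, and 11 semitones makes it G#5.
A major seventh up from E#5 gives D##6.
E5: a seventh up reaches D, and 11 semitones makes it D#6.

F5 B5 B#5 G##6 G#5 D##6 D#6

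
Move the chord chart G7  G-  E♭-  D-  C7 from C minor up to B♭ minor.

C minor up to B♭ minor is a minor seventh; each chord root moves by that interval while the quality stays the same.
G7: root G up a minor seventh → F, giving F7.
G-: root G up a minor seventh → F, giving F-.
E♭-: root E♭ up a minor seventh → Db, giving Db-.
D-: root D up a minor seventh → C, giving C-.
C7: root C up a minor seventh → Bb, giving Bb7.

F7 F- Db- C- Bb7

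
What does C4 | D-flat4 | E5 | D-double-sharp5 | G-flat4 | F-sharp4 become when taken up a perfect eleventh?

F5 Gb5 A6 G##6 Cb6 B5

C4 to F5
Db4 to Gb5
E5 to A6
D##5 to G##6
Gb4 to Cb6
F#4 to B5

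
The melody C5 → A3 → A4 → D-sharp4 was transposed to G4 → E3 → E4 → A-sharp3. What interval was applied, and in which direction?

down a perfect fourth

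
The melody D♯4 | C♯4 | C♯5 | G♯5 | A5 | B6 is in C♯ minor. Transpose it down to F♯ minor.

From C♯ down to F♯ is a perfect fifth; apply that to each pitch.
D#4 to G#3
C#4 to F#3
C#5 to F#4
G#5 to C#5
A5 to D5
B6 to E6

G#3 F#3 F#4 C#5 D5 E6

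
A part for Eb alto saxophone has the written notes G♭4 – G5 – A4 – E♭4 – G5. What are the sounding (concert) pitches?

The Eb alto saxophone sounds a major sixth below written, so transpose each written note down a major sixth.
Gb4 gives Bbb3
G5 gives Bb4
A4 gives C4
Eb4 gives Gb3
G5 gives Bb4

Bbb3 Bb4 C4 Gb3 Bb4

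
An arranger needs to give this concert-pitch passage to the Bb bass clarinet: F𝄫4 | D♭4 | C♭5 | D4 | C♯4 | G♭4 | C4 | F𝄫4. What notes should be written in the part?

The Bb bass clarinet sounds a major ninth below written, so the written part must be a major ninth above concert — transpose each note up.
Fbb4 to Gbb5
Db4 to Eb5
Cb5 to Db6
D4 to E5
C#4 to D#5
Gb4 to Ab5
C4 to D5
Fbb4 to Gbb5

Gbb5 Eb5 Db6 E5 D#5 Ab5 D5 Gbb5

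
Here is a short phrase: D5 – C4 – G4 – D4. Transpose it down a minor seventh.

E4 D3 A3 E3

D5 -> E4
C4 -> D3
G4 -> A3
D4 -> E3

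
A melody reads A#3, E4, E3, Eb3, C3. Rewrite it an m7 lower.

A#3 gives B#2
E4 gives F#3
E3 gives F#2
Eb3 gives F2
C3 gives D2

B#2 F#3 F#2 F2 D2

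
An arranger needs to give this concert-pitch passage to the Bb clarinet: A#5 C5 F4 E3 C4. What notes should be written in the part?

Written C4 sounds as Bb3 on the Bb clarinet, so concert pitches are written a major second up.
A#5 → B#5
C5 → D5
F4 → G4
E3 → F#3
C4 → D4

B#5 D5 G4 F#3 D4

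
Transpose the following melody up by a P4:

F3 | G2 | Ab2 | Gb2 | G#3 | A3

F3 up a perfect fourth is Bb3.
G2: a fourth up reaches C, and 5 semitones makes it C3.
Ab2 up a perfect fourth is Db3.
A perfect fourth up from Gb2 gives Cb3.
G#3: a fourth up reaches C, and 5 semitones makes it C#4.
A perfect fourth up from A3 gives D4.

Bb3 C3 Db3 Cb3 C#4 D4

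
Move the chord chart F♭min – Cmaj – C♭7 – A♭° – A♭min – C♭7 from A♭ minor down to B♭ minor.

Gbmin Dmaj Db7 Bb° Bbmin Db7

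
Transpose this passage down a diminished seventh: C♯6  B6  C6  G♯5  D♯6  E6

D##5 C##6 D#5 A##4 E##5 F##5

C#6 → D##5
B6 → C##6
C6 → D#5
G#5 → A##4
D#6 → E##5
E6 → F##5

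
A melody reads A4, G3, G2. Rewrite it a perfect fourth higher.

A4 up a perfect fourth is D5.
G3 up a perfect fourth is C4.
A perfect fourth up from G2 gives C3.

D5 C4 C3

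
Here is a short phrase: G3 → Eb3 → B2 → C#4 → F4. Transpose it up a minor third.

Bb3 Gb3 D3 E4 Ab4

G3 gives Bb3
Eb3 gives Gb3
B2 gives D3
C#4 gives E4
F4 gives Ab4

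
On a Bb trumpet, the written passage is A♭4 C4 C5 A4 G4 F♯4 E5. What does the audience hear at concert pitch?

Gb4 Bb3 Bb4 G4 F4 E4 D5

Written C4 on the Bb trumpet sounds as Bb3, a major second lower; apply that shift to every note.
Ab4 becomes Gb4
C4 becomes Bb3
C5 becomes Bb4
A4 becomes G4
G4 becomes F4
F#4 becomes E4
E5 becomes D5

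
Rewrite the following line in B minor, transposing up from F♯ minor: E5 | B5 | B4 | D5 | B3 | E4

F♯ minor to B minor up is a perfect fourth, so every note moves up by that interval.
E5 to A5
B5 to E6
B4 to E5
D5 to G5
B3 to E4
E4 to A4

A5 E6 E5 G5 E4 A4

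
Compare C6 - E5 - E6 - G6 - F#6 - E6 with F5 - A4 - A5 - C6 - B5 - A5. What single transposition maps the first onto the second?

From C6 to F5 is 5 letter names — a fifth of some quality.
F5 to C6 is 7 semitones, which makes it a perfect fifth; the second version is lower, so the direction is down.
Checking another pair — E6 → A5 — gives the same interval.

down a perfect fifth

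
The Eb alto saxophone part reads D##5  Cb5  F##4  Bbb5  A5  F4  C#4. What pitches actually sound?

F##4 Ebb4 A#3 Dbb5 C5 Ab3 E3

The Eb alto saxophone sounds a major sixth below written, so transpose each written note down a major sixth.
D##5 → F##4
Cb5 → Ebb4
F##4 → A#3
Bbb5 → Dbb5
A5 → C5
F4 → Ab3
C#4 → E3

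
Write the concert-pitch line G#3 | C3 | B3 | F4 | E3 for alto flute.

C#4 F3 E4 Bb4 A3

The alto flute sounds a perfect fourth below written, so the written part must be a perfect fourth above concert — transpose each note up.
G#3 becomes C#4
C3 becomes F3
B3 becomes E4
F4 becomes Bb4
E3 becomes A3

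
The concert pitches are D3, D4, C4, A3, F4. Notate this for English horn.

The English horn sounds a perfect fifth below written, so the written part must be a perfect fifth above concert — transpose each note up.
D3 becomes A3
D4 becomes A4
C4 becomes G4
A3 becomes E4
F4 becomes C5

A3 A4 G4 E4 C5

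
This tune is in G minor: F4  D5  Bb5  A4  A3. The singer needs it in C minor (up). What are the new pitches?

Bb4 G5 Eb6 D5 D4

From G up to C is a perfect fourth; apply that to each pitch.
F4 gives Bb4
D5 gives G5
Bb5 gives Eb6
A4 gives D5
A3 gives D4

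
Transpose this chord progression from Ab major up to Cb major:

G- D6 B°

Ab major up to Cb major is a minor third; each chord root moves by that interval while the quality stays the same.
G-: root G up a minor third → Bb, giving Bb-.
D6: root D up a minor third → F, giving F6.
B°: root B up a minor third → D, giving D°.

Bb- F6 D°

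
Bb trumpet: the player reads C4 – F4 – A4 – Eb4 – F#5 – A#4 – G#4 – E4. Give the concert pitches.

The Bb trumpet sounds a major second below written, so transpose each written note down a major second.
C4 → Bb3
F4 → Eb4
A4 → G4
Eb4 → Db4
F#5 → E5
A#4 → G#4
G#4 → F#4
E4 → D4

Bb3 Eb4 G4 Db4 E5 G#4 F#4 D4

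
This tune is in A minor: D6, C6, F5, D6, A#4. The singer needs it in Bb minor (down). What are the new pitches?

Eb5 Db5 Gb4 Eb5 B3

A minor to Bb minor down is a major seventh, so every note moves down by that interval.
D6 to Eb5
C6 to Db5
F5 to Gb4
D6 to Eb5
A#4 to B3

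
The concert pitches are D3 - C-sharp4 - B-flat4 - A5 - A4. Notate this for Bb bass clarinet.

The Bb bass clarinet sounds a major ninth below written, so the written part must be a major ninth above concert — transpose each note up.
D3 gives E4
C#4 gives D#5
Bb4 gives C6
A5 gives B6
A4 gives B5

E4 D#5 C6 B6 B5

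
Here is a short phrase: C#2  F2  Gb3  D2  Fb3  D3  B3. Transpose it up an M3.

C#2: a third up reaches E, and 4 semitones makes it E#2.
F2 up a major third is A2.
Gb3 up a major third is Bb3.
A major third up from D2 gives F#2.
A major third up from Fb3 gives Ab3.
D3 up a major third is F#3.
B3 up a major third is D#4.

E#2 A2 Bb3 F#2 Ab3 F#3 D#4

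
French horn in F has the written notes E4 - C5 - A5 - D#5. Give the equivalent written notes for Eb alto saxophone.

F#4 D5 B5 E#5

First find concert pitch: the French horn in F sounds a perfect fifth below written, so E4 C5 A5 D#5 sounds A3 F4 D5 G#4.
Then write for Eb alto saxophone: it sounds a major sixth below written, so the part must be a major sixth above concert.
A3 → F#4
F4 → D5
D5 → B5
G#4 → E#5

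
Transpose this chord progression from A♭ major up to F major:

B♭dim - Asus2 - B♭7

Gdim F#sus2 G7

A♭ major up to F major is a major sixth; each chord root moves by that interval while the quality stays the same.
B♭dim: root B♭ up a major sixth → G, giving Gdim.
Asus2: root A up a major sixth → F#, giving F#sus2.
B♭7: root B♭ up a major sixth → G, giving G7.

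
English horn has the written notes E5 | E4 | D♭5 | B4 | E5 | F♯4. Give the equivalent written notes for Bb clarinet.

First find concert pitch: the English horn sounds a perfect fifth below written, so E5 E4 D♭5 B4 E5 F♯4 sounds A4 A3 Gb4 E4 A4 B3.
Then write for Bb clarinet: it sounds a major second below written, so the part must be a major second above concert.
A4 → B4
A3 → B3
Gb4 → Ab4
E4 → F#4
A4 → B4
B3 → C#4

B4 B3 Ab4 F#4 B4 C#4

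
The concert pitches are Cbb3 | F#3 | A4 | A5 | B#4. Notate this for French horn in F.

Written C4 sounds as F3 on the French horn in F, so concert pitches are written a perfect fifth up.
Cbb3 gives Gbb3
F#3 gives C#4
A4 gives E5
A5 gives E6
B#4 gives F##5

Gbb3 C#4 E5 E6 F##5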